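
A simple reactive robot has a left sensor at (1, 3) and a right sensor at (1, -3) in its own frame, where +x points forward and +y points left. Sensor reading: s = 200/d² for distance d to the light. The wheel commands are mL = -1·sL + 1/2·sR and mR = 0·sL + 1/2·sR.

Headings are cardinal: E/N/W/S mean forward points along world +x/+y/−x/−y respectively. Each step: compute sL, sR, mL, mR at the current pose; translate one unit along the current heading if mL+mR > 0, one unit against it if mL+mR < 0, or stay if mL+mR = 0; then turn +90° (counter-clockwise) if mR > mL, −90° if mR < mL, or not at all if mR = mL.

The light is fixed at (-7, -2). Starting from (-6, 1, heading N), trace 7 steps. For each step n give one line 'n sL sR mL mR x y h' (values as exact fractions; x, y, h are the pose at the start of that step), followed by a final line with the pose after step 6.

0 10 25/4 -55/8 25/8 -6 1 N
1 200 8 -196 4 -6 0 W
2 100/13 100 550/13 50 -5 0 S
3 8 200/13 -4/13 100/13 -5 -1 E
4 50 5 -95/2 5/2 -4 -1 N
5 200/13 200/13 -100/13 100/13 -4 -2 W
6 200/37 200 3500/37 100 -4 -2 S
final -4 -3 E

n=0: pose=(-6,1,N); sL=10, sR=25/4; mL=-55/8, mR=25/8; mL+mR=-15/4 → advance -1; mR−mL=10 → turn +1·90°
n=1: pose=(-6,0,W); sL=200, sR=8; mL=-196, mR=4; mL+mR=-192 → advance -1; mR−mL=200 → turn +1·90°
n=2: pose=(-5,0,S); sL=100/13, sR=100; mL=550/13, mR=50; mL+mR=1200/13 → advance +1; mR−mL=100/13 → turn +1·90°
n=3: pose=(-5,-1,E); sL=8, sR=200/13; mL=-4/13, mR=100/13; mL+mR=96/13 → advance +1; mR−mL=8 → turn +1·90°
n=4: pose=(-4,-1,N); sL=50, sR=5; mL=-95/2, mR=5/2; mL+mR=-45 → advance -1; mR−mL=50 → turn +1·90°
n=5: pose=(-4,-2,W); sL=200/13, sR=200/13; mL=-100/13, mR=100/13; mL+mR=0 → advance +0; mR−mL=200/13 → turn +1·90°
n=6: pose=(-4,-2,S); sL=200/37, sR=200; mL=3500/37, mR=100; mL+mR=7200/37 → advance +1; mR−mL=200/37 → turn +1·90°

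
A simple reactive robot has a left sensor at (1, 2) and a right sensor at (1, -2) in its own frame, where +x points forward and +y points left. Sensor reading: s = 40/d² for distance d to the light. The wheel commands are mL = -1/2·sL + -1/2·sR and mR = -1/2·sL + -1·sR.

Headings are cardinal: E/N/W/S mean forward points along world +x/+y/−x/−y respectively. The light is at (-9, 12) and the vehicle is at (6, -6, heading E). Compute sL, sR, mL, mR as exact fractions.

5/64 5/82 -365/5248 -525/5248

left sensor world pos  = (7, -4); dL² = 512
right sensor world pos = (7, -8); dR² = 656
sL = 40/512 = 5/64
sR = 40/656 = 5/82
mL = -1/2·sL + -1/2·sR = -365/5248
mR = -1/2·sL + -1·sR = -525/5248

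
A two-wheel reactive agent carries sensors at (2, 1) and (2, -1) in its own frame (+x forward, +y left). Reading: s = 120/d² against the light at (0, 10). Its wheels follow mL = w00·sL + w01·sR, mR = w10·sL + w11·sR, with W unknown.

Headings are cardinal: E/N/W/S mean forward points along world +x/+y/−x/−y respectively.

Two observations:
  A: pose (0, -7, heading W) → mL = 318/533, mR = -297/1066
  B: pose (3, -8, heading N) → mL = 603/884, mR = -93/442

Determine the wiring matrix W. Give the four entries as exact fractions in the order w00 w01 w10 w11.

obs A: pose=(0,-7,W) → sL=15/41, sR=6/13, mL=318/533, mR=-297/1066
obs B: pose=(3,-8,N) → sL=6/13, sR=15/34, mL=603/884, mR=-93/442
sensor matrix S = [[15/41, 6/13], [6/13, 15/34]]; det S = -12159/235586
solve [mL_A; mL_B] = S·[w00; w01] and [mR_A; mR_B] = S·[w10; w11]:
  w00 = 1, w01 = 1/2, w10 = 1/2, w11 = -1

1 1/2 1/2 -1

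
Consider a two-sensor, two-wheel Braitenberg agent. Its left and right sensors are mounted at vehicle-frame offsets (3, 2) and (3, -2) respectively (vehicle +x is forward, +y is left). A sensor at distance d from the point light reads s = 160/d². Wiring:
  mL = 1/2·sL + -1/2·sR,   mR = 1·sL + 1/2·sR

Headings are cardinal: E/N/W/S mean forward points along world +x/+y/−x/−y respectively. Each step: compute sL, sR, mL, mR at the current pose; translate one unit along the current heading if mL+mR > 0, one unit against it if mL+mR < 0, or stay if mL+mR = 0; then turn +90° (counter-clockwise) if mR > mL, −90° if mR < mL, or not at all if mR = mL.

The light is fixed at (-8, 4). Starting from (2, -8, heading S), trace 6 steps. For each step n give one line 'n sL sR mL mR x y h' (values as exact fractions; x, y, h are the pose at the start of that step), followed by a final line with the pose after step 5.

0 160/369 160/289 -6400/106641 75760/106641 2 -8 S
1 16/29 80/197 416/5713 4312/5713 2 -9 E
2 160/181 160/269 7040/48689 57520/48689 3 -9 N
3 8/13 40/41 -96/533 588/533 3 -8 W
4 160/369 160/289 -6400/106641 75760/106641 2 -8 S
5 16/29 80/197 416/5713 4312/5713 2 -9 E
final 3 -9 N

n=0: pose=(2,-8,S); sL=160/369, sR=160/289; mL=-6400/106641, mR=75760/106641; mL+mR=80/123 → advance +1; mR−mL=82160/106641 → turn +1·90°
n=1: pose=(2,-9,E); sL=16/29, sR=80/197; mL=416/5713, mR=4312/5713; mL+mR=24/29 → advance +1; mR−mL=3896/5713 → turn +1·90°
n=2: pose=(3,-9,N); sL=160/181, sR=160/269; mL=7040/48689, mR=57520/48689; mL+mR=240/181 → advance +1; mR−mL=50480/48689 → turn +1·90°
n=3: pose=(3,-8,W); sL=8/13, sR=40/41; mL=-96/533, mR=588/533; mL+mR=12/13 → advance +1; mR−mL=684/533 → turn +1·90°
n=4: pose=(2,-8,S); sL=160/369, sR=160/289; mL=-6400/106641, mR=75760/106641; mL+mR=80/123 → advance +1; mR−mL=82160/106641 → turn +1·90°
n=5: pose=(2,-9,E); sL=16/29, sR=80/197; mL=416/5713, mR=4312/5713; mL+mR=24/29 → advance +1; mR−mL=3896/5713 → turn +1·90°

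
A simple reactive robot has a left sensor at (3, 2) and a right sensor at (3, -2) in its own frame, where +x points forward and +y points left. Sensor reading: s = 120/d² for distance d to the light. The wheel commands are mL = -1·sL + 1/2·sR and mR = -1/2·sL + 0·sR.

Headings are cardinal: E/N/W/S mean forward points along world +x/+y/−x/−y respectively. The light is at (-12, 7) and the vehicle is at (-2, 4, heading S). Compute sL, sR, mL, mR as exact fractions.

2/3 6/5 -1/15 -1/3

left sensor world pos  = (0, 1); dL² = 180
right sensor world pos = (-4, 1); dR² = 100
sL = 120/180 = 2/3
sR = 120/100 = 6/5
mL = -1·sL + 1/2·sR = -1/15
mR = -1/2·sL + 0·sR = -1/3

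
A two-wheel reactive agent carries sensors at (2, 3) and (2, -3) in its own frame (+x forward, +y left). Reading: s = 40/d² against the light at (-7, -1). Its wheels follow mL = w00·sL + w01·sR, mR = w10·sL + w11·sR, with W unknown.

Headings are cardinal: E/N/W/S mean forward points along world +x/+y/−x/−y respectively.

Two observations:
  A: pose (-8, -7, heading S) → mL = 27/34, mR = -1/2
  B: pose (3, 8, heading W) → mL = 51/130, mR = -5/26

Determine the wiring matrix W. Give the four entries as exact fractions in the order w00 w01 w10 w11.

obs A: pose=(-8,-7,S) → sL=10/17, sR=1/2, mL=27/34, mR=-1/2
obs B: pose=(3,8,W) → sL=2/5, sR=5/26, mL=51/130, mR=-5/26
sensor matrix S = [[10/17, 1/2], [2/5, 5/26]]; det S = -96/1105
solve [mL_A; mL_B] = S·[w00; w01] and [mR_A; mR_B] = S·[w10; w11]:
  w00 = 1/2, w01 = 1, w10 = 0, w11 = -1

1/2 1 0 -1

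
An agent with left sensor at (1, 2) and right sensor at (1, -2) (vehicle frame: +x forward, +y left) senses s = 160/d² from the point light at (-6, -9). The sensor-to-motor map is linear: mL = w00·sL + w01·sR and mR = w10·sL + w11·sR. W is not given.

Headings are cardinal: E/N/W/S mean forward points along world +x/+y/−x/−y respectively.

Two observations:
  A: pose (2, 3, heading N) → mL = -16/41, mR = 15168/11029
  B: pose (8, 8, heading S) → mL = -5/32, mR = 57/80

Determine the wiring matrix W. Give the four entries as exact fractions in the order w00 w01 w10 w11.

obs A: pose=(2,3,N) → sL=32/41, sR=160/269, mL=-16/41, mR=15168/11029
obs B: pose=(8,8,S) → sL=5/16, sR=2/5, mL=-5/32, mR=57/80
sensor matrix S = [[32/41, 160/269], [5/16, 2/5]]; det S = 6966/55145
solve [mL_A; mL_B] = S·[w00; w01] and [mR_A; mR_B] = S·[w10; w11]:
  w00 = -1/2, w01 = 0, w10 = 1, w11 = 1

-1/2 0 1 1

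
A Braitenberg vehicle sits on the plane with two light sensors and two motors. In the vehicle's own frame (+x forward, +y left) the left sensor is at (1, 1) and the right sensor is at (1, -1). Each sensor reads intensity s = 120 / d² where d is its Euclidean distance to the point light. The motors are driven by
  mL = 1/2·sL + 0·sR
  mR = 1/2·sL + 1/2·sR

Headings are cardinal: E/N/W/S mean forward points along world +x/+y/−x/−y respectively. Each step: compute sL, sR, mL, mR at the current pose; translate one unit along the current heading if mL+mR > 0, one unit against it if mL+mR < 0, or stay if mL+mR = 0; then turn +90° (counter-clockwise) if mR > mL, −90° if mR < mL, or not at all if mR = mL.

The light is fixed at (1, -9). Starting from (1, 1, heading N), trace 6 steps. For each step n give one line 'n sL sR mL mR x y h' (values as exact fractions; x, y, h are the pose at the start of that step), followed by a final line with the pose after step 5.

n=0: pose=(1,1,N); sL=60/61, sR=60/61; mL=30/61, mR=60/61; mL+mR=90/61 → advance +1; mR−mL=30/61 → turn +1·90°
n=1: pose=(1,2,W); sL=120/101, sR=24/29; mL=60/101, mR=2952/2929; mL+mR=4692/2929 → advance +1; mR−mL=12/29 → turn +1·90°
n=2: pose=(0,2,S); sL=6/5, sR=15/13; mL=3/5, mR=153/130; mL+mR=231/130 → advance +1; mR−mL=15/26 → turn +1·90°
n=3: pose=(0,1,E); sL=120/121, sR=40/27; mL=60/121, mR=4040/3267; mL+mR=5660/3267 → advance +1; mR−mL=20/27 → turn +1·90°
n=4: pose=(1,1,N); sL=60/61, sR=60/61; mL=30/61, mR=60/61; mL+mR=90/61 → advance +1; mR−mL=30/61 → turn +1·90°
n=5: pose=(1,2,W); sL=120/101, sR=24/29; mL=60/101, mR=2952/2929; mL+mR=4692/2929 → advance +1; mR−mL=12/29 → turn +1·90°

0 60/61 60/61 30/61 60/61 1 1 N
1 120/101 24/29 60/101 2952/2929 1 2 W
2 6/5 15/13 3/5 153/130 0 2 S
3 120/121 40/27 60/121 4040/3267 0 1 E
4 60/61 60/61 30/61 60/61 1 1 N
5 120/101 24/29 60/101 2952/2929 1 2 W
final 0 2 S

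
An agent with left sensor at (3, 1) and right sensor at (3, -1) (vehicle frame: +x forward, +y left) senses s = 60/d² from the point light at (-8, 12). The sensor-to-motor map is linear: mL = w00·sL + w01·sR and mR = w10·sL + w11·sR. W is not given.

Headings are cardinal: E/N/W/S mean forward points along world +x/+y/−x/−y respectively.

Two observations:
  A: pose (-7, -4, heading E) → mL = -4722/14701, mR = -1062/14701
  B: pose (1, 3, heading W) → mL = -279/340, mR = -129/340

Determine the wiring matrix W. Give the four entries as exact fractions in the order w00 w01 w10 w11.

-1/2 -1 1/2 -1

obs A: pose=(-7,-4,E) → sL=60/241, sR=12/61, mL=-4722/14701, mR=-1062/14701
obs B: pose=(1,3,W) → sL=15/34, sR=3/5, mL=-279/340, mR=-129/340
sensor matrix S = [[60/241, 12/61], [15/34, 3/5]]; det S = 15642/249917
solve [mL_A; mL_B] = S·[w00; w01] and [mR_A; mR_B] = S·[w10; w11]:
  w00 = -1/2, w01 = -1, w10 = 1/2, w11 = -1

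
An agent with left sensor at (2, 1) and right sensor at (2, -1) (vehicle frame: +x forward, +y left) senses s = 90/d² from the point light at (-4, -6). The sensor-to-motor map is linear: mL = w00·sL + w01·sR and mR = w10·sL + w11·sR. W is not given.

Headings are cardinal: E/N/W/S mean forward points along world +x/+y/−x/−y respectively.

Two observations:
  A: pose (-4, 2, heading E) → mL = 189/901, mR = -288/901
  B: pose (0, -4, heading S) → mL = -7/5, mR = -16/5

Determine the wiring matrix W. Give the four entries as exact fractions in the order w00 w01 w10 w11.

1 -1/2 1/2 -1/2

obs A: pose=(-4,2,E) → sL=18/17, sR=90/53, mL=189/901, mR=-288/901
obs B: pose=(0,-4,S) → sL=18/5, sR=10, mL=-7/5, mR=-16/5
sensor matrix S = [[18/17, 90/53], [18/5, 10]]; det S = 4032/901
solve [mL_A; mL_B] = S·[w00; w01] and [mR_A; mR_B] = S·[w10; w11]:
  w00 = 1, w01 = -1/2, w10 = 1/2, w11 = -1/2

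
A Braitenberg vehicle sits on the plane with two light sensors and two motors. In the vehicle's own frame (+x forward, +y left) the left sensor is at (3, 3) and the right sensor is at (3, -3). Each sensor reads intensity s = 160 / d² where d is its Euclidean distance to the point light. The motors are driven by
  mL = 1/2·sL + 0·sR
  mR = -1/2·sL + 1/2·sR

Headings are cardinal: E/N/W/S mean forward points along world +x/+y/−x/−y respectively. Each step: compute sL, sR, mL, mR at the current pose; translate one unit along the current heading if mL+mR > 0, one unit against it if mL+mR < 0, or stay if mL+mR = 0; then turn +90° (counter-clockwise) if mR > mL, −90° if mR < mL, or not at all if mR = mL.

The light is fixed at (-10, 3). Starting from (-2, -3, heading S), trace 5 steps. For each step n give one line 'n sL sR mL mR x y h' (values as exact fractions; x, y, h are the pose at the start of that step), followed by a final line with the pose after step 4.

0 80/101 80/53 40/101 1920/5353 -2 -3 S
1 32/25 160/41 16/25 1344/1025 -2 -4 W
2 4/5 40/29 2/5 42/145 -3 -4 S
3 160/137 160/41 80/137 7680/5617 -3 -5 W
4 80/101 16/13 40/101 288/1313 -4 -5 S
final -4 -6 W

n=0: pose=(-2,-3,S); sL=80/101, sR=80/53; mL=40/101, mR=1920/5353; mL+mR=40/53 → advance +1; mR−mL=-200/5353 → turn -1·90°
n=1: pose=(-2,-4,W); sL=32/25, sR=160/41; mL=16/25, mR=1344/1025; mL+mR=80/41 → advance +1; mR−mL=688/1025 → turn +1·90°
n=2: pose=(-3,-4,S); sL=4/5, sR=40/29; mL=2/5, mR=42/145; mL+mR=20/29 → advance +1; mR−mL=-16/145 → turn -1·90°
n=3: pose=(-3,-5,W); sL=160/137, sR=160/41; mL=80/137, mR=7680/5617; mL+mR=80/41 → advance +1; mR−mL=4400/5617 → turn +1·90°
n=4: pose=(-4,-5,S); sL=80/101, sR=16/13; mL=40/101, mR=288/1313; mL+mR=8/13 → advance +1; mR−mL=-232/1313 → turn -1·90°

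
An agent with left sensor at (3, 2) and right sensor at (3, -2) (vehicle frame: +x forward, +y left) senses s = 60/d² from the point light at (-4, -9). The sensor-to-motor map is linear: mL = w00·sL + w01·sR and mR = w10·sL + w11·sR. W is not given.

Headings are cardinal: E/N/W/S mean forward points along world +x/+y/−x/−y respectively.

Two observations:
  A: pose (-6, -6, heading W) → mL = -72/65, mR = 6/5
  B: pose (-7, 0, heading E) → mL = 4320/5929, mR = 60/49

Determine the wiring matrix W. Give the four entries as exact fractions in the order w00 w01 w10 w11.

obs A: pose=(-6,-6,W) → sL=30/13, sR=6/5, mL=-72/65, mR=6/5
obs B: pose=(-7,0,E) → sL=60/121, sR=60/49, mL=4320/5929, mR=60/49
sensor matrix S = [[30/13, 6/5], [60/121, 60/49]]; det S = 171936/77077
solve [mL_A; mL_B] = S·[w00; w01] and [mR_A; mR_B] = S·[w10; w11]:
  w00 = -1, w01 = 1, w10 = 0, w11 = 1

-1 1 0 1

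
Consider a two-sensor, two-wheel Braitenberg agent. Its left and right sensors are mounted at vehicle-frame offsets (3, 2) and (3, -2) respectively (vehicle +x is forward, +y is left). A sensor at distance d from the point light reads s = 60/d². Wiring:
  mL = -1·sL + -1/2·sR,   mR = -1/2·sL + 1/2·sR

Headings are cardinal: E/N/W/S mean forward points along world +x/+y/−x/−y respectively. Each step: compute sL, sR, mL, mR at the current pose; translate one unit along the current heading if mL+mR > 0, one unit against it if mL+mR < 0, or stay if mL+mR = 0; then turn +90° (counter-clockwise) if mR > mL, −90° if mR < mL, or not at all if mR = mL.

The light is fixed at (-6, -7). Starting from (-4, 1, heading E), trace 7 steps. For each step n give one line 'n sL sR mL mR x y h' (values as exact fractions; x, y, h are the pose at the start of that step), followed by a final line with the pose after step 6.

n=0: pose=(-4,1,E); sL=12/25, sR=60/61; mL=-1482/1525, mR=384/1525; mL+mR=-18/25 → advance -1; mR−mL=1866/1525 → turn +1·90°
n=1: pose=(-5,1,N); sL=30/61, sR=6/13; mL=-573/793, mR=-12/793; mL+mR=-45/61 → advance -1; mR−mL=561/793 → turn +1·90°
n=2: pose=(-5,0,W); sL=60/29, sR=12/17; mL=-1194/493, mR=-336/493; mL+mR=-90/29 → advance -1; mR−mL=858/493 → turn +1·90°
n=3: pose=(-4,0,S); sL=15/8, sR=15/4; mL=-15/4, mR=15/16; mL+mR=-45/16 → advance -1; mR−mL=75/16 → turn +1·90°
n=4: pose=(-4,1,E); sL=12/25, sR=60/61; mL=-1482/1525, mR=384/1525; mL+mR=-18/25 → advance -1; mR−mL=1866/1525 → turn +1·90°
n=5: pose=(-5,1,N); sL=30/61, sR=6/13; mL=-573/793, mR=-12/793; mL+mR=-45/61 → advance -1; mR−mL=561/793 → turn +1·90°
n=6: pose=(-5,0,W); sL=60/29, sR=12/17; mL=-1194/493, mR=-336/493; mL+mR=-90/29 → advance -1; mR−mL=858/493 → turn +1·90°

0 12/25 60/61 -1482/1525 384/1525 -4 1 E
1 30/61 6/13 -573/793 -12/793 -5 1 N
2 60/29 12/17 -1194/493 -336/493 -5 0 W
3 15/8 15/4 -15/4 15/16 -4 0 S
4 12/25 60/61 -1482/1525 384/1525 -4 1 E
5 30/61 6/13 -573/793 -12/793 -5 1 N
6 60/29 12/17 -1194/493 -336/493 -5 0 W
final -4 0 S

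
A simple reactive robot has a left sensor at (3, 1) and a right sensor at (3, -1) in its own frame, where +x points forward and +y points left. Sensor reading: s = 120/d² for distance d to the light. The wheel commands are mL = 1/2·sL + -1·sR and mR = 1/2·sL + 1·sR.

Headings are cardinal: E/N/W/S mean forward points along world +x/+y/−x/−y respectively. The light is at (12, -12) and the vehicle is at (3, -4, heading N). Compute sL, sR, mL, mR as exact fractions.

left sensor world pos  = (2, -1); dL² = 221
right sensor world pos = (4, -1); dR² = 185
sL = 120/221 = 120/221
sR = 120/185 = 24/37
mL = 1/2·sL + -1·sR = -3084/8177
mR = 1/2·sL + 1·sR = 7524/8177

120/221 24/37 -3084/8177 7524/8177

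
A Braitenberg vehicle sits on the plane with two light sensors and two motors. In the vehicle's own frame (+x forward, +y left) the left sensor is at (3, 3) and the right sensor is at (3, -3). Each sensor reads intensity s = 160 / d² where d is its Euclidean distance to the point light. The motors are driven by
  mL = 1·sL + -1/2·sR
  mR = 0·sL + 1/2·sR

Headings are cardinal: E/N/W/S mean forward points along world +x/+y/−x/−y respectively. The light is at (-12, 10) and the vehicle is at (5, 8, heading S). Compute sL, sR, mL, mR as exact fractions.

left sensor world pos  = (8, 5); dL² = 425
right sensor world pos = (2, 5); dR² = 221
sL = 160/425 = 32/85
sR = 160/221 = 160/221
mL = 1·sL + -1/2·sR = 16/1105
mR = 0·sL + 1/2·sR = 80/221

32/85 160/221 16/1105 80/221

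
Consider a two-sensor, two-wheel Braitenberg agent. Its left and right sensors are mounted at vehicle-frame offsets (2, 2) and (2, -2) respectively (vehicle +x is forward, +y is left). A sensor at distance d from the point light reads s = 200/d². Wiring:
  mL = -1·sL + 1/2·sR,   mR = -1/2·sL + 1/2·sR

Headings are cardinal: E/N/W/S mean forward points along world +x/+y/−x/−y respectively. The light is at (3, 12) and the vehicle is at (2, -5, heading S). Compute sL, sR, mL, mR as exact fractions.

100/181 20/37 -1890/6697 -40/6697

left sensor world pos  = (4, -7); dL² = 362
right sensor world pos = (0, -7); dR² = 370
sL = 200/362 = 100/181
sR = 200/370 = 20/37
mL = -1·sL + 1/2·sR = -1890/6697
mR = -1/2·sL + 1/2·sR = -40/6697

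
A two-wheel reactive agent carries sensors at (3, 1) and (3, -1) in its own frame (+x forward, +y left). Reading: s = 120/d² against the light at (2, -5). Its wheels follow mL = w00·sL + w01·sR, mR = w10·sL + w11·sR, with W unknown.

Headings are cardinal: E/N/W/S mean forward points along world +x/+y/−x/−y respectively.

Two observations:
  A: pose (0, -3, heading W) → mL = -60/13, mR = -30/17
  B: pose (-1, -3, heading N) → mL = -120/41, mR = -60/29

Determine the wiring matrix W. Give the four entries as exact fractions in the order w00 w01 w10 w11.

obs A: pose=(0,-3,W) → sL=60/13, sR=60/17, mL=-60/13, mR=-30/17
obs B: pose=(-1,-3,N) → sL=120/41, sR=120/29, mL=-120/41, mR=-60/29
sensor matrix S = [[60/13, 60/17], [120/41, 120/29]]; det S = 2304000/262769
solve [mL_A; mL_B] = S·[w00; w01] and [mR_A; mR_B] = S·[w10; w11]:
  w00 = -1, w01 = 0, w10 = 0, w11 = -1/2

-1 0 0 -1/2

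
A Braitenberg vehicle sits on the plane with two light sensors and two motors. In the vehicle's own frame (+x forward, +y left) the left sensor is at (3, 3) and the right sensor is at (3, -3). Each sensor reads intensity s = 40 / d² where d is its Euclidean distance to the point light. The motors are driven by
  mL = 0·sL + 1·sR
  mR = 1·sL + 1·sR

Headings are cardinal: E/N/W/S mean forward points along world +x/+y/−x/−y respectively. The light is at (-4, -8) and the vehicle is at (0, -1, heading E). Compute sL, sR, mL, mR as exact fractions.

40/149 8/13 8/13 1712/1937

left sensor world pos  = (3, 2); dL² = 149
right sensor world pos = (3, -4); dR² = 65
sL = 40/149 = 40/149
sR = 40/65 = 8/13
mL = 0·sL + 1·sR = 8/13
mR = 1·sL + 1·sR = 1712/1937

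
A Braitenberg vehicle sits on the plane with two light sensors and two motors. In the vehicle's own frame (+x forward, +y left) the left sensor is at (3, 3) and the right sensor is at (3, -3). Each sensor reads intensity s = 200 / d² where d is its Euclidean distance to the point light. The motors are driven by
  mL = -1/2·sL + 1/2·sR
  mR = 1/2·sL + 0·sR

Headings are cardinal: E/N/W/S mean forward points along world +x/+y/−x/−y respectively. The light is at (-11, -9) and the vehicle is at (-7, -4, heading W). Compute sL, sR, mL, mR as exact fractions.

40 40/13 -240/13 20

left sensor world pos  = (-10, -7); dL² = 5
right sensor world pos = (-10, -1); dR² = 65
sL = 200/5 = 40
sR = 200/65 = 40/13
mL = -1/2·sL + 1/2·sR = -240/13
mR = 1/2·sL + 0·sR = 20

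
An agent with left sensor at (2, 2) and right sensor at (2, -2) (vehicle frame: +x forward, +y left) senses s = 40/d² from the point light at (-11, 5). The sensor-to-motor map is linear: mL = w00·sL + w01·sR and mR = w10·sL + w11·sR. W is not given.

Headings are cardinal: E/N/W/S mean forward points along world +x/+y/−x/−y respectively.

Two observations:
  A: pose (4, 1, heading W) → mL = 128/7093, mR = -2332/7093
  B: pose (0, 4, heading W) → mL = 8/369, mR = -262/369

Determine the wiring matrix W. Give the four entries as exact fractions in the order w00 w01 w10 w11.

obs A: pose=(4,1,W) → sL=8/41, sR=40/173, mL=128/7093, mR=-2332/7093
obs B: pose=(0,4,W) → sL=4/9, sR=20/41, mL=8/369, mR=-262/369
sensor matrix S = [[8/41, 40/173], [4/9, 20/41]]; det S = -19840/2617317
solve [mL_A; mL_B] = S·[w00; w01] and [mR_A; mR_B] = S·[w10; w11]:
  w00 = -1/2, w01 = 1/2, w10 = -1/2, w11 = -1

-1/2 1/2 -1/2 -1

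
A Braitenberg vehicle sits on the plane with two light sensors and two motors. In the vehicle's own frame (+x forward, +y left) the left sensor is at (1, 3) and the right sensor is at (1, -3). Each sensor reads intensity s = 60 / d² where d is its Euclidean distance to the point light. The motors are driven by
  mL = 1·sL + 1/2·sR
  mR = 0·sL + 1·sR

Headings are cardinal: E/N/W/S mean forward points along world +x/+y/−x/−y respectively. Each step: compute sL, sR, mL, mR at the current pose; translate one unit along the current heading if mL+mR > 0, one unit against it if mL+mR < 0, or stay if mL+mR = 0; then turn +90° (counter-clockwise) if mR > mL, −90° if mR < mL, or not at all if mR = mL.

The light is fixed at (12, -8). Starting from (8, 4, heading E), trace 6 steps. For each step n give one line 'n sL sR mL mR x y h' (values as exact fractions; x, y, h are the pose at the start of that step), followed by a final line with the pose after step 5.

n=0: pose=(8,4,E); sL=10/39, sR=2/3; mL=23/39, mR=2/3; mL+mR=49/39 → advance +1; mR−mL=1/13 → turn +1·90°
n=1: pose=(9,4,N); sL=12/41, sR=60/169; mL=3258/6929, mR=60/169; mL+mR=5718/6929 → advance +1; mR−mL=-798/6929 → turn -1·90°
n=2: pose=(9,5,E); sL=3/13, sR=15/26; mL=27/52, mR=15/26; mL+mR=57/52 → advance +1; mR−mL=3/52 → turn +1·90°
n=3: pose=(10,5,N); sL=60/221, sR=60/197; mL=18450/43537, mR=60/197; mL+mR=31710/43537 → advance +1; mR−mL=-5190/43537 → turn -1·90°
n=4: pose=(10,6,E); sL=6/29, sR=30/61; mL=801/1769, mR=30/61; mL+mR=1671/1769 → advance +1; mR−mL=69/1769 → turn +1·90°
n=5: pose=(11,6,N); sL=60/241, sR=60/229; mL=20970/55189, mR=60/229; mL+mR=35430/55189 → advance +1; mR−mL=-6510/55189 → turn -1·90°

0 10/39 2/3 23/39 2/3 8 4 E
1 12/41 60/169 3258/6929 60/169 9 4 N
2 3/13 15/26 27/52 15/26 9 5 E
3 60/221 60/197 18450/43537 60/197 10 5 N
4 6/29 30/61 801/1769 30/61 10 6 E
5 60/241 60/229 20970/55189 60/229 11 6 N
final 11 7 E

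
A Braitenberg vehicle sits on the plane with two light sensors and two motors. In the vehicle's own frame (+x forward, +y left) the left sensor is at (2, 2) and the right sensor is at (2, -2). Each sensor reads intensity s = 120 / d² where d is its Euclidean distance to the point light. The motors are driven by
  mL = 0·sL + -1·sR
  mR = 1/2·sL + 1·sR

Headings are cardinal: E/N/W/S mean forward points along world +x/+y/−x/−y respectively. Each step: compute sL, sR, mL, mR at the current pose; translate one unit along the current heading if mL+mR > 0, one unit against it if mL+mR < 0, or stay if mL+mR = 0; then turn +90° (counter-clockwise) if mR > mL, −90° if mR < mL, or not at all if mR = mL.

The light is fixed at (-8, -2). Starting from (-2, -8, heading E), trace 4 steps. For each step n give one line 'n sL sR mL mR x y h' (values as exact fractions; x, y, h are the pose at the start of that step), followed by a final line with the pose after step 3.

n=0: pose=(-2,-8,E); sL=3/2, sR=15/16; mL=-15/16, mR=27/16; mL+mR=3/4 → advance +1; mR−mL=21/8 → turn +1·90°
n=1: pose=(-1,-8,N); sL=120/41, sR=120/97; mL=-120/97, mR=10740/3977; mL+mR=60/41 → advance +1; mR−mL=15660/3977 → turn +1·90°
n=2: pose=(-1,-7,W); sL=60/37, sR=60/17; mL=-60/17, mR=2730/629; mL+mR=30/37 → advance +1; mR−mL=4950/629 → turn +1·90°
n=3: pose=(-2,-7,S); sL=120/113, sR=24/13; mL=-24/13, mR=3492/1469; mL+mR=60/113 → advance +1; mR−mL=6204/1469 → turn +1·90°

0 3/2 15/16 -15/16 27/16 -2 -8 E
1 120/41 120/97 -120/97 10740/3977 -1 -8 N
2 60/37 60/17 -60/17 2730/629 -1 -7 W
3 120/113 24/13 -24/13 3492/1469 -2 -7 S
final -2 -8 E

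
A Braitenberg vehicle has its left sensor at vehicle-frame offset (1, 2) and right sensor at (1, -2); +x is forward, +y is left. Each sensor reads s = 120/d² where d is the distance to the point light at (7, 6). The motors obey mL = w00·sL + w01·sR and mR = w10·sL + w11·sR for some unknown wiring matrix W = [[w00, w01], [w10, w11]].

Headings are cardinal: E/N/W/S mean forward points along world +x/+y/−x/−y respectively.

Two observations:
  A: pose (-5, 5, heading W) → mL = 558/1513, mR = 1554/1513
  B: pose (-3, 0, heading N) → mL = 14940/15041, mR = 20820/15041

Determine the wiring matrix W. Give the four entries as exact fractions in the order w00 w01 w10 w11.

-1/2 1 1 1/2

obs A: pose=(-5,5,W) → sL=60/89, sR=12/17, mL=558/1513, mR=1554/1513
obs B: pose=(-3,0,N) → sL=120/169, sR=120/89, mL=14940/15041, mR=20820/15041
sensor matrix S = [[60/89, 12/17], [120/169, 120/89]]; det S = 9279360/22757033
solve [mL_A; mL_B] = S·[w00; w01] and [mR_A; mR_B] = S·[w10; w11]:
  w00 = -1/2, w01 = 1, w10 = 1, w11 = 1/2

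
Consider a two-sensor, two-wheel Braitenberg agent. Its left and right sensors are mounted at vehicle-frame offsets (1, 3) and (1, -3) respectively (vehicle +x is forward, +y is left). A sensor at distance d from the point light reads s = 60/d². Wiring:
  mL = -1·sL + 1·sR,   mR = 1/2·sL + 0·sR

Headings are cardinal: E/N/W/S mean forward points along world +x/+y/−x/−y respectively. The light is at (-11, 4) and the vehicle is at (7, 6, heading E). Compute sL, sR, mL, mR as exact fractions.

30/193 30/181 360/34933 15/193

left sensor world pos  = (8, 9); dL² = 386
right sensor world pos = (8, 3); dR² = 362
sL = 60/386 = 30/193
sR = 60/362 = 30/181
mL = -1·sL + 1·sR = 360/34933
mR = 1/2·sL + 0·sR = 15/193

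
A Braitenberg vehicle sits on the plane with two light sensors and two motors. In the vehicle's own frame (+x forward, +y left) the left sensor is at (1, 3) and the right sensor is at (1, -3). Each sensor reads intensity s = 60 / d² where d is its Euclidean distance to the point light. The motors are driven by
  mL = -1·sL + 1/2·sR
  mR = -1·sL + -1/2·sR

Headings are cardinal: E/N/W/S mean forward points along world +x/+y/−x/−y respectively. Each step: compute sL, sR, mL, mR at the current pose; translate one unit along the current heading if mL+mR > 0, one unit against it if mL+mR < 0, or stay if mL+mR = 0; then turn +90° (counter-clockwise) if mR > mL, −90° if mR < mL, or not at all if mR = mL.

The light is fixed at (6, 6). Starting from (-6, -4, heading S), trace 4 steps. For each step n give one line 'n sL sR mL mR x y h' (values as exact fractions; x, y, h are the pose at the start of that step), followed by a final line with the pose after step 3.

n=0: pose=(-6,-4,S); sL=30/101, sR=30/173; mL=-3675/17473, mR=-6705/17473; mL+mR=-60/101 → advance -1; mR−mL=-30/173 → turn -1·90°
n=1: pose=(-6,-3,W); sL=60/313, sR=12/41; mL=-582/12833, mR=-4338/12833; mL+mR=-120/313 → advance -1; mR−mL=-12/41 → turn -1·90°
n=2: pose=(-5,-3,N); sL=3/13, sR=15/32; mL=3/832, mR=-387/832; mL+mR=-6/13 → advance -1; mR−mL=-15/32 → turn -1·90°
n=3: pose=(-5,-4,E); sL=60/149, sR=60/269; mL=-11670/40081, mR=-20610/40081; mL+mR=-120/149 → advance -1; mR−mL=-60/269 → turn -1·90°

0 30/101 30/173 -3675/17473 -6705/17473 -6 -4 S
1 60/313 12/41 -582/12833 -4338/12833 -6 -3 W
2 3/13 15/32 3/832 -387/832 -5 -3 N
3 60/149 60/269 -11670/40081 -20610/40081 -5 -4 E
final -6 -4 S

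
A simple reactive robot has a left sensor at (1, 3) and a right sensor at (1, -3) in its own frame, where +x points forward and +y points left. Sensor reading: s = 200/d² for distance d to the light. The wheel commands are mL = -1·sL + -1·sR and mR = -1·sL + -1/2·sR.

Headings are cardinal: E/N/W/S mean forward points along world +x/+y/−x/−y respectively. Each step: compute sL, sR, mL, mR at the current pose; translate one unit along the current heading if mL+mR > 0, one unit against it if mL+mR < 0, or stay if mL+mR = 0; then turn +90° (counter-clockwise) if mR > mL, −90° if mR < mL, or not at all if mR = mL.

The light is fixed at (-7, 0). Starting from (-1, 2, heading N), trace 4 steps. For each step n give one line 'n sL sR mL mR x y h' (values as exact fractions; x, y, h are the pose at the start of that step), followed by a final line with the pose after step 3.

0 100/9 20/9 -40/3 -110/9 -1 2 N
1 200/29 200/41 -14000/1189 -11100/1189 -1 1 W
2 2 25/2 -29/2 -33/4 0 1 S
3 200/89 40/13 -6160/1157 -4380/1157 0 2 E
final -1 2 N

n=0: pose=(-1,2,N); sL=100/9, sR=20/9; mL=-40/3, mR=-110/9; mL+mR=-230/9 → advance -1; mR−mL=10/9 → turn +1·90°
n=1: pose=(-1,1,W); sL=200/29, sR=200/41; mL=-14000/1189, mR=-11100/1189; mL+mR=-25100/1189 → advance -1; mR−mL=100/41 → turn +1·90°
n=2: pose=(0,1,S); sL=2, sR=25/2; mL=-29/2, mR=-33/4; mL+mR=-91/4 → advance -1; mR−mL=25/4 → turn +1·90°
n=3: pose=(0,2,E); sL=200/89, sR=40/13; mL=-6160/1157, mR=-4380/1157; mL+mR=-10540/1157 → advance -1; mR−mL=20/13 → turn +1·90°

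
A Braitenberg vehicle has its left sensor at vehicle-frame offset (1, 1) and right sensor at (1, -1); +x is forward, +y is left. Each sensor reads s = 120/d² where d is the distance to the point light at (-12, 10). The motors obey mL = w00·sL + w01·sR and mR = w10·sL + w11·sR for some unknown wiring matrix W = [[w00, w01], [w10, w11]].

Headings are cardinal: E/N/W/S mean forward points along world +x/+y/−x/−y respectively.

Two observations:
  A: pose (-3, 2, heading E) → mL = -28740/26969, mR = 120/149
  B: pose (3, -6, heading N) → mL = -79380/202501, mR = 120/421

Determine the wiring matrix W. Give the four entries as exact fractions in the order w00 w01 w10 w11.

obs A: pose=(-3,2,E) → sL=120/149, sR=120/181, mL=-28740/26969, mR=120/149
obs B: pose=(3,-6,N) → sL=120/421, sR=120/481, mL=-79380/202501, mR=120/421
sensor matrix S = [[120/149, 120/181], [120/421, 120/481]]; det S = 65260800/5461249469
solve [mL_A; mL_B] = S·[w00; w01] and [mR_A; mR_B] = S·[w10; w11]:
  w00 = -1/2, w01 = -1, w10 = 1, w11 = 0

-1/2 -1 1 0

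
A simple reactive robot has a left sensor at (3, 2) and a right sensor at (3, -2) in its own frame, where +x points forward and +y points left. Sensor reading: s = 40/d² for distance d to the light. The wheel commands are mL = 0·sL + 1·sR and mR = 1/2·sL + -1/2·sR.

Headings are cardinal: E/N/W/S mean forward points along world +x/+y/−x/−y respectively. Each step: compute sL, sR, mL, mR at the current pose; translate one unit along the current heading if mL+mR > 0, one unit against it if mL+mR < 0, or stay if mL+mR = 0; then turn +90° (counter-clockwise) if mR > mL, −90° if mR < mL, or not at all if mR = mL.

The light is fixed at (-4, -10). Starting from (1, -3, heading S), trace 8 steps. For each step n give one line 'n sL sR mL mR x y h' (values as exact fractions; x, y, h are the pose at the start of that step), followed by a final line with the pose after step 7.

0 8/13 8/5 8/5 -32/65 1 -3 S
1 2 10/17 10/17 12/17 1 -4 W
2 8/9 40/13 40/13 -128/117 0 -4 S
3 4 4/5 4/5 8/5 0 -5 W
4 40/29 8 8 -96/29 -1 -5 S
5 10 10/9 10/9 40/9 -1 -6 W
6 40/17 40 40 -320/17 -2 -6 S
7 20 20/13 20/13 120/13 -2 -7 W
final -3 -7 S

n=0: pose=(1,-3,S); sL=8/13, sR=8/5; mL=8/5, mR=-32/65; mL+mR=72/65 → advance +1; mR−mL=-136/65 → turn -1·90°
n=1: pose=(1,-4,W); sL=2, sR=10/17; mL=10/17, mR=12/17; mL+mR=22/17 → advance +1; mR−mL=2/17 → turn +1·90°
n=2: pose=(0,-4,S); sL=8/9, sR=40/13; mL=40/13, mR=-128/117; mL+mR=232/117 → advance +1; mR−mL=-488/117 → turn -1·90°
n=3: pose=(0,-5,W); sL=4, sR=4/5; mL=4/5, mR=8/5; mL+mR=12/5 → advance +1; mR−mL=4/5 → turn +1·90°
n=4: pose=(-1,-5,S); sL=40/29, sR=8; mL=8, mR=-96/29; mL+mR=136/29 → advance +1; mR−mL=-328/29 → turn -1·90°
n=5: pose=(-1,-6,W); sL=10, sR=10/9; mL=10/9, mR=40/9; mL+mR=50/9 → advance +1; mR−mL=10/3 → turn +1·90°
n=6: pose=(-2,-6,S); sL=40/17, sR=40; mL=40, mR=-320/17; mL+mR=360/17 → advance +1; mR−mL=-1000/17 → turn -1·90°
n=7: pose=(-2,-7,W); sL=20, sR=20/13; mL=20/13, mR=120/13; mL+mR=140/13 → advance +1; mR−mL=100/13 → turn +1·90°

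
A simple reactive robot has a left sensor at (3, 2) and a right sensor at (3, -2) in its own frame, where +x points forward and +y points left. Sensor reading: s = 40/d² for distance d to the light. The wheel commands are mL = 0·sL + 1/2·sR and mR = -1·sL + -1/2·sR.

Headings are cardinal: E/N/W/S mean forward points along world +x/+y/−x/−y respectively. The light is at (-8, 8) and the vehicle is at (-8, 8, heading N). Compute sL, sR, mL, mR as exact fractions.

40/13 40/13 20/13 -60/13

left sensor world pos  = (-10, 11); dL² = 13
right sensor world pos = (-6, 11); dR² = 13
sL = 40/13 = 40/13
sR = 40/13 = 40/13
mL = 0·sL + 1/2·sR = 20/13
mR = -1·sL + -1/2·sR = -60/13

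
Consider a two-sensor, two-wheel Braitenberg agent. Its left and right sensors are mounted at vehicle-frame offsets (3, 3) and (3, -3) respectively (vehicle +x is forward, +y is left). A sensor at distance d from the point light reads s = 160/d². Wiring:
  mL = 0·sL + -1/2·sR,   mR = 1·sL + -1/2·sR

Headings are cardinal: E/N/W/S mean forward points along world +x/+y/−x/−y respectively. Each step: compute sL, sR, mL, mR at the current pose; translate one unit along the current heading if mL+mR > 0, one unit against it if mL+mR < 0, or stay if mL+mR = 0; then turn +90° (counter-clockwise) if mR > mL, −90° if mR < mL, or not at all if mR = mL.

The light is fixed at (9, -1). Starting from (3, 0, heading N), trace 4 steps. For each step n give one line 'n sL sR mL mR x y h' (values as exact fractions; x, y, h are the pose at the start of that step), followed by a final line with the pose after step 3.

0 160/97 32/5 -16/5 -752/485 3 0 N
1 16/9 16/9 -8/9 8/9 3 -1 W
2 80/9 16/9 -8/9 8 3 -1 S
3 160/13 32/5 -16/5 592/65 3 -2 E
final 4 -2 N

n=0: pose=(3,0,N); sL=160/97, sR=32/5; mL=-16/5, mR=-752/485; mL+mR=-2304/485 → advance -1; mR−mL=160/97 → turn +1·90°
n=1: pose=(3,-1,W); sL=16/9, sR=16/9; mL=-8/9, mR=8/9; mL+mR=0 → advance +0; mR−mL=16/9 → turn +1·90°
n=2: pose=(3,-1,S); sL=80/9, sR=16/9; mL=-8/9, mR=8; mL+mR=64/9 → advance +1; mR−mL=80/9 → turn +1·90°
n=3: pose=(3,-2,E); sL=160/13, sR=32/5; mL=-16/5, mR=592/65; mL+mR=384/65 → advance +1; mR−mL=160/13 → turn +1·90°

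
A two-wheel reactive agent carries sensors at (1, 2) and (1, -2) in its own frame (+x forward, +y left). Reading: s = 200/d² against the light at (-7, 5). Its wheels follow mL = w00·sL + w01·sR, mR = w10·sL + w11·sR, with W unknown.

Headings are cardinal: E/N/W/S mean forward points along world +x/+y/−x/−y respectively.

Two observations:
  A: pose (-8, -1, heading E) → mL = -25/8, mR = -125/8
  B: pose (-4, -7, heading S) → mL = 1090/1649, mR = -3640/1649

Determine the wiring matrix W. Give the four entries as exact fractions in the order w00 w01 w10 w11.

obs A: pose=(-8,-1,E) → sL=25/2, sR=25/8, mL=-25/8, mR=-125/8
obs B: pose=(-4,-7,S) → sL=100/97, sR=20/17, mL=1090/1649, mR=-3640/1649
sensor matrix S = [[25/2, 25/8], [100/97, 20/17]]; det S = 37875/3298
solve [mL_A; mL_B] = S·[w00; w01] and [mR_A; mR_B] = S·[w10; w11]:
  w00 = -1/2, w01 = 1, w10 = -1, w11 = -1

-1/2 1 -1 -1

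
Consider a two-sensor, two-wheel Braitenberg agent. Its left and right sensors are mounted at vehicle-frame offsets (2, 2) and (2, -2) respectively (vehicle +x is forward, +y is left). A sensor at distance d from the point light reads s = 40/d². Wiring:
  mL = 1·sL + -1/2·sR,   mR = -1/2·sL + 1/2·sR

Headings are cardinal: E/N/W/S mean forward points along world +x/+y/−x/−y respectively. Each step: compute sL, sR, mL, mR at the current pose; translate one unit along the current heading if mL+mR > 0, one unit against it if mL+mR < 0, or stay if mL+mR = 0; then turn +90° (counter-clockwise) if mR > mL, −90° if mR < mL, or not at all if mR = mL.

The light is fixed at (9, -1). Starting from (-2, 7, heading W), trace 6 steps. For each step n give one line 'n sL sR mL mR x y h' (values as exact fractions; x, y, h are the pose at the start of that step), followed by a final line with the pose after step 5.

n=0: pose=(-2,7,W); sL=8/41, sR=40/269; mL=1332/11029, mR=-256/11029; mL+mR=4/41 → advance +1; mR−mL=-1588/11029 → turn -1·90°
n=1: pose=(-3,7,N); sL=5/37, sR=1/5; mL=13/370, mR=6/185; mL+mR=5/74 → advance +1; mR−mL=-1/370 → turn -1·90°
n=2: pose=(-3,8,E); sL=40/221, sR=40/149; mL=1540/32929, mR=1440/32929; mL+mR=20/221 → advance +1; mR−mL=-100/32929 → turn -1·90°
n=3: pose=(-2,8,S); sL=4/13, sR=20/109; mL=306/1417, mR=-88/1417; mL+mR=2/13 → advance +1; mR−mL=-394/1417 → turn -1·90°
n=4: pose=(-2,7,W); sL=8/41, sR=40/269; mL=1332/11029, mR=-256/11029; mL+mR=4/41 → advance +1; mR−mL=-1588/11029 → turn -1·90°
n=5: pose=(-3,7,N); sL=5/37, sR=1/5; mL=13/370, mR=6/185; mL+mR=5/74 → advance +1; mR−mL=-1/370 → turn -1·90°

0 8/41 40/269 1332/11029 -256/11029 -2 7 W
1 5/37 1/5 13/370 6/185 -3 7 N
2 40/221 40/149 1540/32929 1440/32929 -3 8 E
3 4/13 20/109 306/1417 -88/1417 -2 8 S
4 8/41 40/269 1332/11029 -256/11029 -2 7 W
5 5/37 1/5 13/370 6/185 -3 7 N
final -3 8 E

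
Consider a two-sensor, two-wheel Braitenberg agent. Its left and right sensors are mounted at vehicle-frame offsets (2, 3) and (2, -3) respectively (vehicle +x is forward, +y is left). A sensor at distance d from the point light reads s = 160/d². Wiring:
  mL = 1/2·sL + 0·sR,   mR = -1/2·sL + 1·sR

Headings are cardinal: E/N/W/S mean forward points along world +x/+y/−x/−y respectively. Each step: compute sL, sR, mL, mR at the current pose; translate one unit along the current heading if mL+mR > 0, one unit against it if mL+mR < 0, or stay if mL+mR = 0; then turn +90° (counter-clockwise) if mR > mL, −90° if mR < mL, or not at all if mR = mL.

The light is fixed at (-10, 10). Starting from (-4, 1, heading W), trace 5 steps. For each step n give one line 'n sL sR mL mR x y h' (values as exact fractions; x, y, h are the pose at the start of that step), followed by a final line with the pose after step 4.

n=0: pose=(-4,1,W); sL=1, sR=40/13; mL=1/2, mR=67/26; mL+mR=40/13 → advance +1; mR−mL=27/13 → turn +1·90°
n=1: pose=(-5,1,S); sL=32/37, sR=32/25; mL=16/37, mR=784/925; mL+mR=32/25 → advance +1; mR−mL=384/925 → turn +1·90°
n=2: pose=(-5,0,E); sL=80/49, sR=80/109; mL=40/49, mR=-440/5341; mL+mR=80/109 → advance +1; mR−mL=-4800/5341 → turn -1·90°
n=3: pose=(-4,0,S); sL=32/45, sR=160/153; mL=16/45, mR=176/255; mL+mR=160/153 → advance +1; mR−mL=256/765 → turn +1·90°
n=4: pose=(-4,-1,E); sL=5/4, sR=8/13; mL=5/8, mR=-1/104; mL+mR=8/13 → advance +1; mR−mL=-33/52 → turn -1·90°

0 1 40/13 1/2 67/26 -4 1 W
1 32/37 32/25 16/37 784/925 -5 1 S
2 80/49 80/109 40/49 -440/5341 -5 0 E
3 32/45 160/153 16/45 176/255 -4 0 S
4 5/4 8/13 5/8 -1/104 -4 -1 E
final -3 -1 S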